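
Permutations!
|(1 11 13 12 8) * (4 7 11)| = 7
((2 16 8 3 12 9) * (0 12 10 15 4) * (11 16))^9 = (0 15 3 16 2 12 4 10 8 11 9)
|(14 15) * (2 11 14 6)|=5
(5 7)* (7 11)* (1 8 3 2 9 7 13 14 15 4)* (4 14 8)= [0, 4, 9, 2, 1, 11, 6, 5, 3, 7, 10, 13, 12, 8, 15, 14]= (1 4)(2 9 7 5 11 13 8 3)(14 15)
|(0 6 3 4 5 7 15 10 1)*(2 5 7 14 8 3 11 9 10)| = |(0 6 11 9 10 1)(2 5 14 8 3 4 7 15)| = 24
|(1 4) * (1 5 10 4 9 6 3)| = |(1 9 6 3)(4 5 10)| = 12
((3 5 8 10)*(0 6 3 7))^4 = (0 8 6 10 3 7 5)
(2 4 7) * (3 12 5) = (2 4 7)(3 12 5) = [0, 1, 4, 12, 7, 3, 6, 2, 8, 9, 10, 11, 5]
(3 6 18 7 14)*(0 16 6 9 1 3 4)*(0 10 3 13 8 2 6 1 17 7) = [16, 13, 6, 9, 10, 5, 18, 14, 2, 17, 3, 11, 12, 8, 4, 15, 1, 7, 0] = (0 16 1 13 8 2 6 18)(3 9 17 7 14 4 10)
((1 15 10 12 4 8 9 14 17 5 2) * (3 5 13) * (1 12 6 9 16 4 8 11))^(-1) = (1 11 4 16 8 12 2 5 3 13 17 14 9 6 10 15)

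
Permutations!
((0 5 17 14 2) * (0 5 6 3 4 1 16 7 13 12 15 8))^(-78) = ((0 6 3 4 1 16 7 13 12 15 8)(2 5 17 14))^(-78) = (0 8 15 12 13 7 16 1 4 3 6)(2 17)(5 14)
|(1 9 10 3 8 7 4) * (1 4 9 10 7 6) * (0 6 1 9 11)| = 20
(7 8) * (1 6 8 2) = (1 6 8 7 2) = [0, 6, 1, 3, 4, 5, 8, 2, 7]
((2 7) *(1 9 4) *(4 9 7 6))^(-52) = ((9)(1 7 2 6 4))^(-52) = (9)(1 6 7 4 2)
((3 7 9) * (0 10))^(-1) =(0 10)(3 9 7)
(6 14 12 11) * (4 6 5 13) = [0, 1, 2, 3, 6, 13, 14, 7, 8, 9, 10, 5, 11, 4, 12] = (4 6 14 12 11 5 13)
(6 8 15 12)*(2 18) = [0, 1, 18, 3, 4, 5, 8, 7, 15, 9, 10, 11, 6, 13, 14, 12, 16, 17, 2] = (2 18)(6 8 15 12)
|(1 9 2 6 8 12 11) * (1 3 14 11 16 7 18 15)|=|(1 9 2 6 8 12 16 7 18 15)(3 14 11)|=30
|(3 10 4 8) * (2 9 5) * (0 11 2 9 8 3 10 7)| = |(0 11 2 8 10 4 3 7)(5 9)| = 8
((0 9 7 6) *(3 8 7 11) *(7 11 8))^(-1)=((0 9 8 11 3 7 6))^(-1)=(0 6 7 3 11 8 9)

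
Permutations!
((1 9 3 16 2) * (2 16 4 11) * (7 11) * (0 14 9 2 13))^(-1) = ((16)(0 14 9 3 4 7 11 13)(1 2))^(-1) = (16)(0 13 11 7 4 3 9 14)(1 2)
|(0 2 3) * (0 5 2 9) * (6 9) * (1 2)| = 12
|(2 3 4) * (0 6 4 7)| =|(0 6 4 2 3 7)| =6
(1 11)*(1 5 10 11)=(5 10 11)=[0, 1, 2, 3, 4, 10, 6, 7, 8, 9, 11, 5]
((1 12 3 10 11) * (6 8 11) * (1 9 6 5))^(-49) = ((1 12 3 10 5)(6 8 11 9))^(-49) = (1 12 3 10 5)(6 9 11 8)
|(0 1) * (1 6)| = 3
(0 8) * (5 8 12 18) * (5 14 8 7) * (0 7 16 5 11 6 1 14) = (0 12 18)(1 14 8 7 11 6)(5 16) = [12, 14, 2, 3, 4, 16, 1, 11, 7, 9, 10, 6, 18, 13, 8, 15, 5, 17, 0]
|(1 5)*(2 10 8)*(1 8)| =5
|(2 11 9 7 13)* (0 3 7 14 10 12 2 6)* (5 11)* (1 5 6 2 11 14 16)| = |(0 3 7 13 2 6)(1 5 14 10 12 11 9 16)| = 24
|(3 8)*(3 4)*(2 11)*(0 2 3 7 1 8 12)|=|(0 2 11 3 12)(1 8 4 7)|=20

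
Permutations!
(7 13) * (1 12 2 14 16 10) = (1 12 2 14 16 10)(7 13) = [0, 12, 14, 3, 4, 5, 6, 13, 8, 9, 1, 11, 2, 7, 16, 15, 10]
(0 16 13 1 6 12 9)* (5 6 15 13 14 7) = [16, 15, 2, 3, 4, 6, 12, 5, 8, 0, 10, 11, 9, 1, 7, 13, 14] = (0 16 14 7 5 6 12 9)(1 15 13)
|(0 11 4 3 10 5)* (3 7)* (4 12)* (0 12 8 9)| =|(0 11 8 9)(3 10 5 12 4 7)| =12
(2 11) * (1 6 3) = (1 6 3)(2 11) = [0, 6, 11, 1, 4, 5, 3, 7, 8, 9, 10, 2]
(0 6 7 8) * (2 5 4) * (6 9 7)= [9, 1, 5, 3, 2, 4, 6, 8, 0, 7]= (0 9 7 8)(2 5 4)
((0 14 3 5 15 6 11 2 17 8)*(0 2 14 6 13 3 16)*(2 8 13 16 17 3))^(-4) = ((0 6 11 14 17 13 2 3 5 15 16))^(-4) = (0 3 14 16 2 11 15 13 6 5 17)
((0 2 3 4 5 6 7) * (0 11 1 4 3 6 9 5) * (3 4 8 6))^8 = ((0 2 3 4)(1 8 6 7 11)(5 9))^8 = (1 7 8 11 6)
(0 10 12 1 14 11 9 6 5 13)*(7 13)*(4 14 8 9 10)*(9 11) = (0 4 14 9 6 5 7 13)(1 8 11 10 12) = [4, 8, 2, 3, 14, 7, 5, 13, 11, 6, 12, 10, 1, 0, 9]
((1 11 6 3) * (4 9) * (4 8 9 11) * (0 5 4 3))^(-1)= ((0 5 4 11 6)(1 3)(8 9))^(-1)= (0 6 11 4 5)(1 3)(8 9)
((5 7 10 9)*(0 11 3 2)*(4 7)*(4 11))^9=(11)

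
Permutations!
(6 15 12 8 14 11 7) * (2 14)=(2 14 11 7 6 15 12 8)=[0, 1, 14, 3, 4, 5, 15, 6, 2, 9, 10, 7, 8, 13, 11, 12]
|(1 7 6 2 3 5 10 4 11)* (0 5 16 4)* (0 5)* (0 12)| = 8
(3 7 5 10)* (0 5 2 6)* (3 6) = [5, 1, 3, 7, 4, 10, 0, 2, 8, 9, 6] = (0 5 10 6)(2 3 7)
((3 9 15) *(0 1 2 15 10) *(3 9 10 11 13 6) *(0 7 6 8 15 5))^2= ((0 1 2 5)(3 10 7 6)(8 15 9 11 13))^2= (0 2)(1 5)(3 7)(6 10)(8 9 13 15 11)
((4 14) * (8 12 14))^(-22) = ((4 8 12 14))^(-22) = (4 12)(8 14)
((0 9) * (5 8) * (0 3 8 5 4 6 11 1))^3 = ((0 9 3 8 4 6 11 1))^3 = (0 8 11 9 4 1 3 6)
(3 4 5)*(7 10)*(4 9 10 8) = [0, 1, 2, 9, 5, 3, 6, 8, 4, 10, 7] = (3 9 10 7 8 4 5)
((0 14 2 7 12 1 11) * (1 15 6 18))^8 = (0 1 6 12 2)(7 14 11 18 15)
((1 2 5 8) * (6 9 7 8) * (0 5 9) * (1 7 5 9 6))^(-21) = ((0 9 5 1 2 6)(7 8))^(-21) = (0 1)(2 9)(5 6)(7 8)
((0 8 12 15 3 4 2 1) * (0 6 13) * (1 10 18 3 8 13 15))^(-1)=(0 13)(1 12 8 15 6)(2 4 3 18 10)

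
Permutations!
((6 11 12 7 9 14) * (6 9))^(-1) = ((6 11 12 7)(9 14))^(-1) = (6 7 12 11)(9 14)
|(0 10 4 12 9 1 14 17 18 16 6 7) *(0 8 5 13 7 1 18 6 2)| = 8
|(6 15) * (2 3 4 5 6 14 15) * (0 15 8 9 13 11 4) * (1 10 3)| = 14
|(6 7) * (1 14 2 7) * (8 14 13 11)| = 8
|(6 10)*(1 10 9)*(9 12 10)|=|(1 9)(6 12 10)|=6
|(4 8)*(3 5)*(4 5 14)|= |(3 14 4 8 5)|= 5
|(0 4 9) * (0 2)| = 4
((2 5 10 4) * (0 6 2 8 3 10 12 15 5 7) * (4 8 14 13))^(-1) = ((0 6 2 7)(3 10 8)(4 14 13)(5 12 15))^(-1) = (0 7 2 6)(3 8 10)(4 13 14)(5 15 12)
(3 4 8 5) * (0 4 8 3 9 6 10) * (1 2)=[4, 2, 1, 8, 3, 9, 10, 7, 5, 6, 0]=(0 4 3 8 5 9 6 10)(1 2)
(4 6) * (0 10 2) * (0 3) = [10, 1, 3, 0, 6, 5, 4, 7, 8, 9, 2] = (0 10 2 3)(4 6)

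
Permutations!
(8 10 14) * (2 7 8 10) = (2 7 8)(10 14) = [0, 1, 7, 3, 4, 5, 6, 8, 2, 9, 14, 11, 12, 13, 10]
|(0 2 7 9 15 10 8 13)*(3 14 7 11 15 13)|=11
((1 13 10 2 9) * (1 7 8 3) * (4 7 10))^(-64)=((1 13 4 7 8 3)(2 9 10))^(-64)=(1 4 8)(2 10 9)(3 13 7)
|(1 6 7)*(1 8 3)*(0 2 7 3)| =12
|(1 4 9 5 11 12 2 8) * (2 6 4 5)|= 9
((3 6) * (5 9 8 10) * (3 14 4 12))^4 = ((3 6 14 4 12)(5 9 8 10))^4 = (3 12 4 14 6)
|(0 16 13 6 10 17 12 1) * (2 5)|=8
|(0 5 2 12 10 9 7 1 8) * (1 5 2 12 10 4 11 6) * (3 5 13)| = 14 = |(0 2 10 9 7 13 3 5 12 4 11 6 1 8)|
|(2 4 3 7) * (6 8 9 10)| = |(2 4 3 7)(6 8 9 10)| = 4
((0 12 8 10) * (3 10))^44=(0 10 3 8 12)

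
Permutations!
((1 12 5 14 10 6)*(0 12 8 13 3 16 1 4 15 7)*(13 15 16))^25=((0 12 5 14 10 6 4 16 1 8 15 7)(3 13))^25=(0 12 5 14 10 6 4 16 1 8 15 7)(3 13)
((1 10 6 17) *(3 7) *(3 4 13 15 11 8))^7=(1 17 6 10)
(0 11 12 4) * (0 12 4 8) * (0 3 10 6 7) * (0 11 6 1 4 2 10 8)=(0 6 7 11 2 10 1 4 12)(3 8)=[6, 4, 10, 8, 12, 5, 7, 11, 3, 9, 1, 2, 0]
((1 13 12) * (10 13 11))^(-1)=(1 12 13 10 11)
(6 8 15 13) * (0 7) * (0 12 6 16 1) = (0 7 12 6 8 15 13 16 1) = [7, 0, 2, 3, 4, 5, 8, 12, 15, 9, 10, 11, 6, 16, 14, 13, 1]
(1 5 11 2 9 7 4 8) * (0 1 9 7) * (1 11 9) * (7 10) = (0 11 2 10 7 4 8 1 5 9) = [11, 5, 10, 3, 8, 9, 6, 4, 1, 0, 7, 2]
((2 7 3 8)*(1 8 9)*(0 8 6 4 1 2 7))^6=(9)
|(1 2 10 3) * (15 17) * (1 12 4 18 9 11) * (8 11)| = |(1 2 10 3 12 4 18 9 8 11)(15 17)| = 10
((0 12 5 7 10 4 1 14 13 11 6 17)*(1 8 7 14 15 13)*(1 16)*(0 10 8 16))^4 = ((0 12 5 14)(1 15 13 11 6 17 10 4 16)(7 8))^4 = (1 6 16 11 4 13 10 15 17)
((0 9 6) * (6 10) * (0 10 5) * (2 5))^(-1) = ((0 9 2 5)(6 10))^(-1) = (0 5 2 9)(6 10)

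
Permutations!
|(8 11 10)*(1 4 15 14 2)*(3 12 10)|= |(1 4 15 14 2)(3 12 10 8 11)|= 5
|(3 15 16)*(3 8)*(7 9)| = |(3 15 16 8)(7 9)| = 4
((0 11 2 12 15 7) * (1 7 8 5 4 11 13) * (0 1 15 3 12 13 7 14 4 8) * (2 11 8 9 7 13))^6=((0 13 15)(1 14 4 8 5 9 7)(3 12))^6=(15)(1 7 9 5 8 4 14)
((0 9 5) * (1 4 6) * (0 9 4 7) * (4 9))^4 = ((0 9 5 4 6 1 7))^4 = (0 6 9 1 5 7 4)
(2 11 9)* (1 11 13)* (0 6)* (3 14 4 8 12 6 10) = (0 10 3 14 4 8 12 6)(1 11 9 2 13) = [10, 11, 13, 14, 8, 5, 0, 7, 12, 2, 3, 9, 6, 1, 4]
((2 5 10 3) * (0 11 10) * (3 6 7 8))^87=((0 11 10 6 7 8 3 2 5))^87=(0 3 6)(2 7 11)(5 8 10)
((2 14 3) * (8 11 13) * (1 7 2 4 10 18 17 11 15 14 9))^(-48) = (3 10 17 13 15)(4 18 11 8 14)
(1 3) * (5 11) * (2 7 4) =(1 3)(2 7 4)(5 11) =[0, 3, 7, 1, 2, 11, 6, 4, 8, 9, 10, 5]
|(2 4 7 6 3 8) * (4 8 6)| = |(2 8)(3 6)(4 7)| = 2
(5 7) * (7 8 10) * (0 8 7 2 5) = (0 8 10 2 5 7) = [8, 1, 5, 3, 4, 7, 6, 0, 10, 9, 2]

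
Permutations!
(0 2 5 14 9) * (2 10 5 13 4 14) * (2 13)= (0 10 5 13 4 14 9)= [10, 1, 2, 3, 14, 13, 6, 7, 8, 0, 5, 11, 12, 4, 9]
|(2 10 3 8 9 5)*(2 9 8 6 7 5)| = 7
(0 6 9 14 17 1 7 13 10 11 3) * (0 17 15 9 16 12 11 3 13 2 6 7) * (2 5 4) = [7, 0, 6, 17, 2, 4, 16, 5, 8, 14, 3, 13, 11, 10, 15, 9, 12, 1] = (0 7 5 4 2 6 16 12 11 13 10 3 17 1)(9 14 15)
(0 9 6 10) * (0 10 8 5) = [9, 1, 2, 3, 4, 0, 8, 7, 5, 6, 10] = (10)(0 9 6 8 5)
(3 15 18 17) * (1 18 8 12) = (1 18 17 3 15 8 12) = [0, 18, 2, 15, 4, 5, 6, 7, 12, 9, 10, 11, 1, 13, 14, 8, 16, 3, 17]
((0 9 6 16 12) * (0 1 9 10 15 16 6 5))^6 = ((0 10 15 16 12 1 9 5))^6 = (0 9 12 15)(1 16 10 5)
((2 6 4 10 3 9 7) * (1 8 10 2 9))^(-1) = ((1 8 10 3)(2 6 4)(7 9))^(-1) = (1 3 10 8)(2 4 6)(7 9)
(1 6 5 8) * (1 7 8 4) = [0, 6, 2, 3, 1, 4, 5, 8, 7] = (1 6 5 4)(7 8)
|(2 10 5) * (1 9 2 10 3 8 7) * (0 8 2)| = 10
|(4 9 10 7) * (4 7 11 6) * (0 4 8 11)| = 12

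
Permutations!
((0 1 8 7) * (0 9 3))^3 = ((0 1 8 7 9 3))^3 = (0 7)(1 9)(3 8)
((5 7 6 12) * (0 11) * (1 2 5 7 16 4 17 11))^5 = ((0 1 2 5 16 4 17 11)(6 12 7))^5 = (0 4 2 11 16 1 17 5)(6 7 12)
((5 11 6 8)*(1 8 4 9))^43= ((1 8 5 11 6 4 9))^43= (1 8 5 11 6 4 9)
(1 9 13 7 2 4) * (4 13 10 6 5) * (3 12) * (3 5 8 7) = (1 9 10 6 8 7 2 13 3 12 5 4) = [0, 9, 13, 12, 1, 4, 8, 2, 7, 10, 6, 11, 5, 3]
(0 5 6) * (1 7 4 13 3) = [5, 7, 2, 1, 13, 6, 0, 4, 8, 9, 10, 11, 12, 3] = (0 5 6)(1 7 4 13 3)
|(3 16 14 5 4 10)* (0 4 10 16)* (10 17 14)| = |(0 4 16 10 3)(5 17 14)| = 15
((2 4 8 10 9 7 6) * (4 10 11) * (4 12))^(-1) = (2 6 7 9 10)(4 12 11 8)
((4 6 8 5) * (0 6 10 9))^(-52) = (0 4 6 10 8 9 5)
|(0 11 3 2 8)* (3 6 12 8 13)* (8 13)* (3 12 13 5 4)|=10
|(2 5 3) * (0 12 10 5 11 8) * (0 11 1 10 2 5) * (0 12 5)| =|(0 5 3)(1 10 12 2)(8 11)| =12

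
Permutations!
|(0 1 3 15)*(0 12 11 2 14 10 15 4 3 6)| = 6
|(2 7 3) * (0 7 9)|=|(0 7 3 2 9)|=5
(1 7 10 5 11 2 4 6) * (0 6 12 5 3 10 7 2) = (0 6 1 2 4 12 5 11)(3 10) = [6, 2, 4, 10, 12, 11, 1, 7, 8, 9, 3, 0, 5]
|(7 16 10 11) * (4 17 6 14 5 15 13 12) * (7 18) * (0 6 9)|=10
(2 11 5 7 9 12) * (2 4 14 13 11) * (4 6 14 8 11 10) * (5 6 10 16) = (4 8 11 6 14 13 16 5 7 9 12 10) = [0, 1, 2, 3, 8, 7, 14, 9, 11, 12, 4, 6, 10, 16, 13, 15, 5]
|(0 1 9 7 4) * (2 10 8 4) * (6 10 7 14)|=|(0 1 9 14 6 10 8 4)(2 7)|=8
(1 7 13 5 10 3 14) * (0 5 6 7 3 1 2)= [5, 3, 0, 14, 4, 10, 7, 13, 8, 9, 1, 11, 12, 6, 2]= (0 5 10 1 3 14 2)(6 7 13)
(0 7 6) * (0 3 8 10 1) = (0 7 6 3 8 10 1) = [7, 0, 2, 8, 4, 5, 3, 6, 10, 9, 1]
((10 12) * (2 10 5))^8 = (12)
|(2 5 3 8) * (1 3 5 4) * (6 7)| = |(1 3 8 2 4)(6 7)| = 10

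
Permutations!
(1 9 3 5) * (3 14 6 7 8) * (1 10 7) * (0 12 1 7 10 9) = (0 12 1)(3 5 9 14 6 7 8) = [12, 0, 2, 5, 4, 9, 7, 8, 3, 14, 10, 11, 1, 13, 6]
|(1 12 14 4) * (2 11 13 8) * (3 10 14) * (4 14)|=|(14)(1 12 3 10 4)(2 11 13 8)|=20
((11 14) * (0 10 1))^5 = ((0 10 1)(11 14))^5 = (0 1 10)(11 14)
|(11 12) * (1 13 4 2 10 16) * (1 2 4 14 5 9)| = |(1 13 14 5 9)(2 10 16)(11 12)| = 30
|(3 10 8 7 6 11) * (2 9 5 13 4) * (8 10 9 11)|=|(2 11 3 9 5 13 4)(6 8 7)|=21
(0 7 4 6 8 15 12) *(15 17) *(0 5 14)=(0 7 4 6 8 17 15 12 5 14)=[7, 1, 2, 3, 6, 14, 8, 4, 17, 9, 10, 11, 5, 13, 0, 12, 16, 15]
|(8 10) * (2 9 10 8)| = 3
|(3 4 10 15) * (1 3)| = |(1 3 4 10 15)| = 5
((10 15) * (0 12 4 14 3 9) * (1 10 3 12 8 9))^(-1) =(0 9 8)(1 3 15 10)(4 12 14) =((0 8 9)(1 10 15 3)(4 14 12))^(-1)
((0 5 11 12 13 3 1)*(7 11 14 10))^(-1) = (0 1 3 13 12 11 7 10 14 5) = ((0 5 14 10 7 11 12 13 3 1))^(-1)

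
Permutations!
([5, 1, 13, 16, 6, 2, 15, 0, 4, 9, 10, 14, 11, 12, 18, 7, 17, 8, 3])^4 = [12, 1, 14, 4, 0, 11, 5, 13, 7, 9, 10, 16, 3, 18, 17, 2, 6, 15, 8]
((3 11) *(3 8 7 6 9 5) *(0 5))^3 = ((0 5 3 11 8 7 6 9))^3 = (0 11 6 5 8 9 3 7)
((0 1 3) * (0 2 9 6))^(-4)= (0 3 9)(1 2 6)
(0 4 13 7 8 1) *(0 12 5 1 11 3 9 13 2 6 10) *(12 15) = [4, 15, 6, 9, 2, 1, 10, 8, 11, 13, 0, 3, 5, 7, 14, 12] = (0 4 2 6 10)(1 15 12 5)(3 9 13 7 8 11)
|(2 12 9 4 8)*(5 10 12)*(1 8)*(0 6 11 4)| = |(0 6 11 4 1 8 2 5 10 12 9)| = 11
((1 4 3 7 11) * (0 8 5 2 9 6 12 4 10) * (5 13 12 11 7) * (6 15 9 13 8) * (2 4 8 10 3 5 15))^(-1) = ((0 6 11 1 3 15 9 2 13 12 8 10)(4 5))^(-1) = (0 10 8 12 13 2 9 15 3 1 11 6)(4 5)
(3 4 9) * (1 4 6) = (1 4 9 3 6) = [0, 4, 2, 6, 9, 5, 1, 7, 8, 3]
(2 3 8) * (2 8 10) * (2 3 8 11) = [0, 1, 8, 10, 4, 5, 6, 7, 11, 9, 3, 2] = (2 8 11)(3 10)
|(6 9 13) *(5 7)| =6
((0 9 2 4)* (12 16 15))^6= (16)(0 2)(4 9)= ((0 9 2 4)(12 16 15))^6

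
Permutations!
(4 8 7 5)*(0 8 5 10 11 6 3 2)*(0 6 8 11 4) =(0 11 8 7 10 4 5)(2 6 3) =[11, 1, 6, 2, 5, 0, 3, 10, 7, 9, 4, 8]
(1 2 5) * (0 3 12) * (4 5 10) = [3, 2, 10, 12, 5, 1, 6, 7, 8, 9, 4, 11, 0] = (0 3 12)(1 2 10 4 5)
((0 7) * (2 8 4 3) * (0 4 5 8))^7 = ((0 7 4 3 2)(5 8))^7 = (0 4 2 7 3)(5 8)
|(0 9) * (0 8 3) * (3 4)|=5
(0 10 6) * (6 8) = (0 10 8 6) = [10, 1, 2, 3, 4, 5, 0, 7, 6, 9, 8]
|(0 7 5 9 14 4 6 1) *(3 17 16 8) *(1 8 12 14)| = 40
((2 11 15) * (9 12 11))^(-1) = (2 15 11 12 9)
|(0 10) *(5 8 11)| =6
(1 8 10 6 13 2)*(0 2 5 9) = (0 2 1 8 10 6 13 5 9) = [2, 8, 1, 3, 4, 9, 13, 7, 10, 0, 6, 11, 12, 5]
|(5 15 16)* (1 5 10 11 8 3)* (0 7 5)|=|(0 7 5 15 16 10 11 8 3 1)|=10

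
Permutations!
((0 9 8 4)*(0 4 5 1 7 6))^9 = (0 8 1 6 9 5 7)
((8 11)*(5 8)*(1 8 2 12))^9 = ((1 8 11 5 2 12))^9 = (1 5)(2 8)(11 12)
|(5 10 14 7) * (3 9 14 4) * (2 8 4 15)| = |(2 8 4 3 9 14 7 5 10 15)| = 10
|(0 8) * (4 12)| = |(0 8)(4 12)| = 2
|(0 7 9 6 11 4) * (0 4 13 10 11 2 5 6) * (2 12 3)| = 15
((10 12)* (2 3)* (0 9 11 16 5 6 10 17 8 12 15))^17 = ((0 9 11 16 5 6 10 15)(2 3)(8 12 17))^17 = (0 9 11 16 5 6 10 15)(2 3)(8 17 12)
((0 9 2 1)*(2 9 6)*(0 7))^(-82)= ((9)(0 6 2 1 7))^(-82)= (9)(0 1 6 7 2)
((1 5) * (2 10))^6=((1 5)(2 10))^6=(10)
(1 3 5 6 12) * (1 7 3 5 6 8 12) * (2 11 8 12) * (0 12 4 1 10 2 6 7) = (0 12)(1 5 4)(2 11 8 6 10)(3 7) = [12, 5, 11, 7, 1, 4, 10, 3, 6, 9, 2, 8, 0]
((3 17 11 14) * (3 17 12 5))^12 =((3 12 5)(11 14 17))^12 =(17)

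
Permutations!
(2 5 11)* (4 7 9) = (2 5 11)(4 7 9) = [0, 1, 5, 3, 7, 11, 6, 9, 8, 4, 10, 2]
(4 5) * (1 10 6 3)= (1 10 6 3)(4 5)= [0, 10, 2, 1, 5, 4, 3, 7, 8, 9, 6]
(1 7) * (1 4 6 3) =(1 7 4 6 3) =[0, 7, 2, 1, 6, 5, 3, 4]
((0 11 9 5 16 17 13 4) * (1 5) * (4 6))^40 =((0 11 9 1 5 16 17 13 6 4))^40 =(17)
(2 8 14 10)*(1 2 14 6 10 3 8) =(1 2)(3 8 6 10 14) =[0, 2, 1, 8, 4, 5, 10, 7, 6, 9, 14, 11, 12, 13, 3]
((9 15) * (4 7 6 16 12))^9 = ((4 7 6 16 12)(9 15))^9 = (4 12 16 6 7)(9 15)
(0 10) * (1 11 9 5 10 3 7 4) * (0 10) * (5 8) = (0 3 7 4 1 11 9 8 5) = [3, 11, 2, 7, 1, 0, 6, 4, 5, 8, 10, 9]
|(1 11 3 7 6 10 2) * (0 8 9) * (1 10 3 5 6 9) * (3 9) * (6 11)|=|(0 8 1 6 9)(2 10)(3 7)(5 11)|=10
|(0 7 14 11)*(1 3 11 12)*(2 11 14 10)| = |(0 7 10 2 11)(1 3 14 12)| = 20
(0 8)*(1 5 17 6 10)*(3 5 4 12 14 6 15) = (0 8)(1 4 12 14 6 10)(3 5 17 15) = [8, 4, 2, 5, 12, 17, 10, 7, 0, 9, 1, 11, 14, 13, 6, 3, 16, 15]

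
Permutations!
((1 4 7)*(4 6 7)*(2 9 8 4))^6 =(2 8)(4 9)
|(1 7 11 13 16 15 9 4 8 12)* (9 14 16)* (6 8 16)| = |(1 7 11 13 9 4 16 15 14 6 8 12)| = 12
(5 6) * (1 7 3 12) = (1 7 3 12)(5 6) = [0, 7, 2, 12, 4, 6, 5, 3, 8, 9, 10, 11, 1]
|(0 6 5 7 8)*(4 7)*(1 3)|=6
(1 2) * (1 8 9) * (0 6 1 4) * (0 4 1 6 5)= (0 5)(1 2 8 9)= [5, 2, 8, 3, 4, 0, 6, 7, 9, 1]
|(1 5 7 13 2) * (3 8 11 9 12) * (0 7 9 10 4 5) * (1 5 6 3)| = 24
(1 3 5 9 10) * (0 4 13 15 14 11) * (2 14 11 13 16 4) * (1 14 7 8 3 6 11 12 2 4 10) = [4, 6, 7, 5, 16, 9, 11, 8, 3, 1, 14, 0, 2, 15, 13, 12, 10] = (0 4 16 10 14 13 15 12 2 7 8 3 5 9 1 6 11)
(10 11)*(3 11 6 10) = (3 11)(6 10) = [0, 1, 2, 11, 4, 5, 10, 7, 8, 9, 6, 3]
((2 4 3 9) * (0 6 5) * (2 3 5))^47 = ((0 6 2 4 5)(3 9))^47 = (0 2 5 6 4)(3 9)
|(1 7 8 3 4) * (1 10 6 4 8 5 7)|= 6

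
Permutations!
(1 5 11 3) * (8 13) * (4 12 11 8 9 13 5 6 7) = [0, 6, 2, 1, 12, 8, 7, 4, 5, 13, 10, 3, 11, 9] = (1 6 7 4 12 11 3)(5 8)(9 13)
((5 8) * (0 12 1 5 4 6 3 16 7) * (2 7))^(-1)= ((0 12 1 5 8 4 6 3 16 2 7))^(-1)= (0 7 2 16 3 6 4 8 5 1 12)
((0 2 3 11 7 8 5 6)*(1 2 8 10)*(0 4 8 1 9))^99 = ((0 1 2 3 11 7 10 9)(4 8 5 6))^99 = (0 3 10 1 11 9 2 7)(4 6 5 8)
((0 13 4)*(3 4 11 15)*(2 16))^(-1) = ((0 13 11 15 3 4)(2 16))^(-1) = (0 4 3 15 11 13)(2 16)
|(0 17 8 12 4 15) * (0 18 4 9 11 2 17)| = 6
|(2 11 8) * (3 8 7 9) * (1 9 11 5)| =6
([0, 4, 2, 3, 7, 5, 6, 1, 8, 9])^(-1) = (9)(1 7 4)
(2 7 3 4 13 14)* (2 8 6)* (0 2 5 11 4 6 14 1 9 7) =(0 2)(1 9 7 3 6 5 11 4 13)(8 14) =[2, 9, 0, 6, 13, 11, 5, 3, 14, 7, 10, 4, 12, 1, 8]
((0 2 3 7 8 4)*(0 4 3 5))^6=(8)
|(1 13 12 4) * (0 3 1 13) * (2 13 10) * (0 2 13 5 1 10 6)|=|(0 3 10 13 12 4 6)(1 2 5)|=21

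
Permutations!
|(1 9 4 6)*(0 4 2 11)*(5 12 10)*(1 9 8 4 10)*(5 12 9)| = |(0 10 12 1 8 4 6 5 9 2 11)| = 11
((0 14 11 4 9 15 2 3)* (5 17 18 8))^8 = (18)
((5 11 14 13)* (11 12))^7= (5 11 13 12 14)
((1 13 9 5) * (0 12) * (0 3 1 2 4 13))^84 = (2 5 9 13 4)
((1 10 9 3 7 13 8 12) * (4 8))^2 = (1 9 7 4 12 10 3 13 8)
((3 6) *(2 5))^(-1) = (2 5)(3 6)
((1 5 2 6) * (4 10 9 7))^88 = (10)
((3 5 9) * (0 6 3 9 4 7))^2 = (9)(0 3 4)(5 7 6)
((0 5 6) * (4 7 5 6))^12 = ((0 6)(4 7 5))^12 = (7)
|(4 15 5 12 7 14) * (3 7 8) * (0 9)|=8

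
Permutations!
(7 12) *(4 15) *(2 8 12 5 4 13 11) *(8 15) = [0, 1, 15, 3, 8, 4, 6, 5, 12, 9, 10, 2, 7, 11, 14, 13] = (2 15 13 11)(4 8 12 7 5)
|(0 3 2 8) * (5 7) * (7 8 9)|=|(0 3 2 9 7 5 8)|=7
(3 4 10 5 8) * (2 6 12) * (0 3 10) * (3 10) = (0 10 5 8 3 4)(2 6 12) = [10, 1, 6, 4, 0, 8, 12, 7, 3, 9, 5, 11, 2]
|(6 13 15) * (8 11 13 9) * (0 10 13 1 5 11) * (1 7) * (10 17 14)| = 36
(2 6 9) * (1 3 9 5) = (1 3 9 2 6 5) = [0, 3, 6, 9, 4, 1, 5, 7, 8, 2]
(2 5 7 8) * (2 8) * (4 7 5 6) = (8)(2 6 4 7) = [0, 1, 6, 3, 7, 5, 4, 2, 8]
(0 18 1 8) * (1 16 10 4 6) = [18, 8, 2, 3, 6, 5, 1, 7, 0, 9, 4, 11, 12, 13, 14, 15, 10, 17, 16] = (0 18 16 10 4 6 1 8)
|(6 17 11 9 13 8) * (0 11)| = 7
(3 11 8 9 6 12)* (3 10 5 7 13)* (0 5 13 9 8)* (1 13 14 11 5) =(0 1 13 3 5 7 9 6 12 10 14 11) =[1, 13, 2, 5, 4, 7, 12, 9, 8, 6, 14, 0, 10, 3, 11]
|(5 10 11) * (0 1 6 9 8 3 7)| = |(0 1 6 9 8 3 7)(5 10 11)| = 21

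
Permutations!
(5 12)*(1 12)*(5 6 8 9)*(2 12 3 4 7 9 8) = (1 3 4 7 9 5)(2 12 6) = [0, 3, 12, 4, 7, 1, 2, 9, 8, 5, 10, 11, 6]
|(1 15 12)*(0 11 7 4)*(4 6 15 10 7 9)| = |(0 11 9 4)(1 10 7 6 15 12)| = 12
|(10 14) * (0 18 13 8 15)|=10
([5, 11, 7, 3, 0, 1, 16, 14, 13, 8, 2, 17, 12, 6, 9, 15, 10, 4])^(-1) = (0 4 17 11 1 5)(2 10 16 6 13 8 9 14 7)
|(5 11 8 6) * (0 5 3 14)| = 7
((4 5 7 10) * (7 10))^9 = (10)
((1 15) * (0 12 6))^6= (15)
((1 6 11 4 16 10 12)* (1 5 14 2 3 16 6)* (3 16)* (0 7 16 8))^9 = (16)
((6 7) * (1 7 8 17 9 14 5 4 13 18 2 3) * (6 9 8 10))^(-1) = (1 3 2 18 13 4 5 14 9 7)(6 10)(8 17)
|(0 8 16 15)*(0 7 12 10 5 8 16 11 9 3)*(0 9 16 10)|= |(0 10 5 8 11 16 15 7 12)(3 9)|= 18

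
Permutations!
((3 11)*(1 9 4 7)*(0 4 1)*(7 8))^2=((0 4 8 7)(1 9)(3 11))^2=(11)(0 8)(4 7)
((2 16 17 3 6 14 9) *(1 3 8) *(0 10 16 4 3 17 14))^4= (0 9 6 14 3 16 4 10 2)(1 17 8)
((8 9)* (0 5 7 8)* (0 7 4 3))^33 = (9)(0 5 4 3)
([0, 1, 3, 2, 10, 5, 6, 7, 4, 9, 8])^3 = (10)(2 3)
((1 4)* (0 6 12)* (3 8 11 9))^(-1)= ((0 6 12)(1 4)(3 8 11 9))^(-1)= (0 12 6)(1 4)(3 9 11 8)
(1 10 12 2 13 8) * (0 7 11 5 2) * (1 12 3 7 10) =[10, 1, 13, 7, 4, 2, 6, 11, 12, 9, 3, 5, 0, 8] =(0 10 3 7 11 5 2 13 8 12)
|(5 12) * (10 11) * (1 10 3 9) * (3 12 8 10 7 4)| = |(1 7 4 3 9)(5 8 10 11 12)| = 5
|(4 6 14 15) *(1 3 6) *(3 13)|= 7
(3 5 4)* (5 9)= (3 9 5 4)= [0, 1, 2, 9, 3, 4, 6, 7, 8, 5]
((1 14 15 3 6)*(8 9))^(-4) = ((1 14 15 3 6)(8 9))^(-4) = (1 14 15 3 6)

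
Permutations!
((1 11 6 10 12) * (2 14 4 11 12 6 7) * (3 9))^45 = ((1 12)(2 14 4 11 7)(3 9)(6 10))^45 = (14)(1 12)(3 9)(6 10)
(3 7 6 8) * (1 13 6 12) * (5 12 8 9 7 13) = (1 5 12)(3 13 6 9 7 8) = [0, 5, 2, 13, 4, 12, 9, 8, 3, 7, 10, 11, 1, 6]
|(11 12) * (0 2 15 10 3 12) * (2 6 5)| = |(0 6 5 2 15 10 3 12 11)| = 9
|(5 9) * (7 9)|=3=|(5 7 9)|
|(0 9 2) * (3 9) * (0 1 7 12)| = |(0 3 9 2 1 7 12)| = 7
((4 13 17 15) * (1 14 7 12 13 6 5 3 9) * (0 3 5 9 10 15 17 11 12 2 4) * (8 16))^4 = ((17)(0 3 10 15)(1 14 7 2 4 6 9)(8 16)(11 12 13))^4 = (17)(1 4 14 6 7 9 2)(11 12 13)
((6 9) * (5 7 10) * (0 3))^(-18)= ((0 3)(5 7 10)(6 9))^(-18)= (10)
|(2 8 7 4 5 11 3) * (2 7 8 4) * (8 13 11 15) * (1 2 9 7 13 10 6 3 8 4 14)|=6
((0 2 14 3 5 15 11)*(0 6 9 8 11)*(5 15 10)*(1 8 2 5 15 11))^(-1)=((0 5 10 15)(1 8)(2 14 3 11 6 9))^(-1)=(0 15 10 5)(1 8)(2 9 6 11 3 14)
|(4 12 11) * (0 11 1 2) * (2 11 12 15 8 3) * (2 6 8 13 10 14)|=|(0 12 1 11 4 15 13 10 14 2)(3 6 8)|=30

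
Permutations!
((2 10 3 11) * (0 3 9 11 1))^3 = (2 11 9 10)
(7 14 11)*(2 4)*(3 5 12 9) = [0, 1, 4, 5, 2, 12, 6, 14, 8, 3, 10, 7, 9, 13, 11] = (2 4)(3 5 12 9)(7 14 11)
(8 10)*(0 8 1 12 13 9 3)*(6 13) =[8, 12, 2, 0, 4, 5, 13, 7, 10, 3, 1, 11, 6, 9] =(0 8 10 1 12 6 13 9 3)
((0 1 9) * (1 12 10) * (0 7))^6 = ((0 12 10 1 9 7))^6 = (12)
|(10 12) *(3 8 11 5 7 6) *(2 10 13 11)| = 10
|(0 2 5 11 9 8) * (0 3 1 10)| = 9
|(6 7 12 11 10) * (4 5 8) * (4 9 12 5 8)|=9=|(4 8 9 12 11 10 6 7 5)|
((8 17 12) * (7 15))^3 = (17)(7 15)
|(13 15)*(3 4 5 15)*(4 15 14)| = |(3 15 13)(4 5 14)| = 3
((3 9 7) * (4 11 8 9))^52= (3 9 11)(4 7 8)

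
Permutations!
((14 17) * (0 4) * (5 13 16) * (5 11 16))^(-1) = (0 4)(5 13)(11 16)(14 17)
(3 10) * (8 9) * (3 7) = [0, 1, 2, 10, 4, 5, 6, 3, 9, 8, 7] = (3 10 7)(8 9)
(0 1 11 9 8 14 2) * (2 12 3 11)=(0 1 2)(3 11 9 8 14 12)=[1, 2, 0, 11, 4, 5, 6, 7, 14, 8, 10, 9, 3, 13, 12]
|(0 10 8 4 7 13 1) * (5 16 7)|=|(0 10 8 4 5 16 7 13 1)|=9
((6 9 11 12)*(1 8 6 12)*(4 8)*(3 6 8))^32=((12)(1 4 3 6 9 11))^32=(12)(1 3 9)(4 6 11)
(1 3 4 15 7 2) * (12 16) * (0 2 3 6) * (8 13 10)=(0 2 1 6)(3 4 15 7)(8 13 10)(12 16)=[2, 6, 1, 4, 15, 5, 0, 3, 13, 9, 8, 11, 16, 10, 14, 7, 12]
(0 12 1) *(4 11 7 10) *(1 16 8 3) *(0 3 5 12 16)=(0 16 8 5 12)(1 3)(4 11 7 10)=[16, 3, 2, 1, 11, 12, 6, 10, 5, 9, 4, 7, 0, 13, 14, 15, 8]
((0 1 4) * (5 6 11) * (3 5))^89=((0 1 4)(3 5 6 11))^89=(0 4 1)(3 5 6 11)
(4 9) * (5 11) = (4 9)(5 11) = [0, 1, 2, 3, 9, 11, 6, 7, 8, 4, 10, 5]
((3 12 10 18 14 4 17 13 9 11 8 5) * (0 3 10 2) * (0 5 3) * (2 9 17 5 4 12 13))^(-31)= (2 11 10 13 12 4 8 18 17 9 5 3 14)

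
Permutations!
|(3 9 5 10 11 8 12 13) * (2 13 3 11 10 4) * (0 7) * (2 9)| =|(0 7)(2 13 11 8 12 3)(4 9 5)| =6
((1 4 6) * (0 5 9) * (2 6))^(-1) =((0 5 9)(1 4 2 6))^(-1) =(0 9 5)(1 6 2 4)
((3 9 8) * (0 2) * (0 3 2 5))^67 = (0 5)(2 8 9 3)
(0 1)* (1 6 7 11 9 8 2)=(0 6 7 11 9 8 2 1)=[6, 0, 1, 3, 4, 5, 7, 11, 2, 8, 10, 9]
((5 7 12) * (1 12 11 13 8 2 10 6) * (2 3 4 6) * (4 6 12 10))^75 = (1 4 7 8)(2 5 13 6)(3 10 12 11)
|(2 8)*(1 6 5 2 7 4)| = 7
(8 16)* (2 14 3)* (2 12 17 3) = [0, 1, 14, 12, 4, 5, 6, 7, 16, 9, 10, 11, 17, 13, 2, 15, 8, 3] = (2 14)(3 12 17)(8 16)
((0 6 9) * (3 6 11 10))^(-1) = ((0 11 10 3 6 9))^(-1) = (0 9 6 3 10 11)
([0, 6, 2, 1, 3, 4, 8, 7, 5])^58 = (1 4 8)(3 5 6)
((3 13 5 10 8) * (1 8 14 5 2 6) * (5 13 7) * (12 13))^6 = (1 14 8 12 3 13 7 2 5 6 10)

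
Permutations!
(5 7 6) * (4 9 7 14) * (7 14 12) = (4 9 14)(5 12 7 6) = [0, 1, 2, 3, 9, 12, 5, 6, 8, 14, 10, 11, 7, 13, 4]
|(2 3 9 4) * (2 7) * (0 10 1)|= 15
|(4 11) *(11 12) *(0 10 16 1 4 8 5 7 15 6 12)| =|(0 10 16 1 4)(5 7 15 6 12 11 8)| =35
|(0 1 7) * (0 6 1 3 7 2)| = |(0 3 7 6 1 2)| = 6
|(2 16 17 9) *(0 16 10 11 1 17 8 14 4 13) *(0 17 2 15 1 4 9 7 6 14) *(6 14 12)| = 66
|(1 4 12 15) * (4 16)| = |(1 16 4 12 15)| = 5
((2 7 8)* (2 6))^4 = (8)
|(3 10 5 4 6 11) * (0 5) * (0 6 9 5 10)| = |(0 10 6 11 3)(4 9 5)| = 15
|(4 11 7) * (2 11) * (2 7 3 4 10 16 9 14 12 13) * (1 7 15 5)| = |(1 7 10 16 9 14 12 13 2 11 3 4 15 5)| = 14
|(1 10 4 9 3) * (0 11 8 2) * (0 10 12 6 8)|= 18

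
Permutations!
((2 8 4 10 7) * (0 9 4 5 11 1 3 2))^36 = ((0 9 4 10 7)(1 3 2 8 5 11))^36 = (11)(0 9 4 10 7)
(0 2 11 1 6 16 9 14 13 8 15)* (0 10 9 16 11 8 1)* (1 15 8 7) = (16)(0 2 7 1 6 11)(9 14 13 15 10) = [2, 6, 7, 3, 4, 5, 11, 1, 8, 14, 9, 0, 12, 15, 13, 10, 16]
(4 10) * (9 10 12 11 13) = (4 12 11 13 9 10) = [0, 1, 2, 3, 12, 5, 6, 7, 8, 10, 4, 13, 11, 9]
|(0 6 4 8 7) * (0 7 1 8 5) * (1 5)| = 6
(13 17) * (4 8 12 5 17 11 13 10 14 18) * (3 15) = (3 15)(4 8 12 5 17 10 14 18)(11 13) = [0, 1, 2, 15, 8, 17, 6, 7, 12, 9, 14, 13, 5, 11, 18, 3, 16, 10, 4]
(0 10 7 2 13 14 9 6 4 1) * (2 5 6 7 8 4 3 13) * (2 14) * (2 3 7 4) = [10, 0, 14, 13, 1, 6, 7, 5, 2, 4, 8, 11, 12, 3, 9] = (0 10 8 2 14 9 4 1)(3 13)(5 6 7)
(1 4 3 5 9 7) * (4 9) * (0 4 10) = (0 4 3 5 10)(1 9 7) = [4, 9, 2, 5, 3, 10, 6, 1, 8, 7, 0]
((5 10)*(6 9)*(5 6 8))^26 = ((5 10 6 9 8))^26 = (5 10 6 9 8)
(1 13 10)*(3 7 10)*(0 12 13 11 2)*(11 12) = (0 11 2)(1 12 13 3 7 10) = [11, 12, 0, 7, 4, 5, 6, 10, 8, 9, 1, 2, 13, 3]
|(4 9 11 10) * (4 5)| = |(4 9 11 10 5)| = 5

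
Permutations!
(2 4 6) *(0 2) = (0 2 4 6) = [2, 1, 4, 3, 6, 5, 0]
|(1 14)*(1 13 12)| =4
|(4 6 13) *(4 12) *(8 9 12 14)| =7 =|(4 6 13 14 8 9 12)|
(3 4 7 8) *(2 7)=(2 7 8 3 4)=[0, 1, 7, 4, 2, 5, 6, 8, 3]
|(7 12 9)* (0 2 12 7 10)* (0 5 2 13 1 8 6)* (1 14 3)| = 35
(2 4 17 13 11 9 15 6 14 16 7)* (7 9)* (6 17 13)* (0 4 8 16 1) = (0 4 13 11 7 2 8 16 9 15 17 6 14 1) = [4, 0, 8, 3, 13, 5, 14, 2, 16, 15, 10, 7, 12, 11, 1, 17, 9, 6]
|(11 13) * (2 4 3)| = 6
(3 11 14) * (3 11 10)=(3 10)(11 14)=[0, 1, 2, 10, 4, 5, 6, 7, 8, 9, 3, 14, 12, 13, 11]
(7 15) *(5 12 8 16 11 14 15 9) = (5 12 8 16 11 14 15 7 9) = [0, 1, 2, 3, 4, 12, 6, 9, 16, 5, 10, 14, 8, 13, 15, 7, 11]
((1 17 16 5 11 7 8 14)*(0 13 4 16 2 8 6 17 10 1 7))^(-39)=(0 16)(1 10)(2 7)(4 11)(5 13)(6 8)(14 17)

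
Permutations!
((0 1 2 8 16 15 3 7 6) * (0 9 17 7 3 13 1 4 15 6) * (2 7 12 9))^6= (17)(2 16)(6 8)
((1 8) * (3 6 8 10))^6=((1 10 3 6 8))^6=(1 10 3 6 8)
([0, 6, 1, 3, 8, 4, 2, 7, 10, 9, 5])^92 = [0, 2, 6, 3, 4, 5, 1, 7, 8, 9, 10]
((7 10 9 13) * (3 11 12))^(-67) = ((3 11 12)(7 10 9 13))^(-67) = (3 12 11)(7 10 9 13)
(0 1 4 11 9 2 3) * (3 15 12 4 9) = (0 1 9 2 15 12 4 11 3) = [1, 9, 15, 0, 11, 5, 6, 7, 8, 2, 10, 3, 4, 13, 14, 12]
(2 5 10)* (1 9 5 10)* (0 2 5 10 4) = [2, 9, 4, 3, 0, 1, 6, 7, 8, 10, 5] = (0 2 4)(1 9 10 5)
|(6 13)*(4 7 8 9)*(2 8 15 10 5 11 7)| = |(2 8 9 4)(5 11 7 15 10)(6 13)| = 20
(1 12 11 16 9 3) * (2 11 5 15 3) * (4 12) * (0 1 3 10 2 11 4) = (0 1)(2 4 12 5 15 10)(9 11 16) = [1, 0, 4, 3, 12, 15, 6, 7, 8, 11, 2, 16, 5, 13, 14, 10, 9]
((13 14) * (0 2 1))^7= (0 2 1)(13 14)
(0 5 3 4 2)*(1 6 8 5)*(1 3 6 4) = (0 3 1 4 2)(5 6 8) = [3, 4, 0, 1, 2, 6, 8, 7, 5]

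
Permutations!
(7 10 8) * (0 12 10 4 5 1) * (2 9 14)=(0 12 10 8 7 4 5 1)(2 9 14)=[12, 0, 9, 3, 5, 1, 6, 4, 7, 14, 8, 11, 10, 13, 2]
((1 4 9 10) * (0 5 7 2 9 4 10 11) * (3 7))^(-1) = ((0 5 3 7 2 9 11)(1 10))^(-1) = (0 11 9 2 7 3 5)(1 10)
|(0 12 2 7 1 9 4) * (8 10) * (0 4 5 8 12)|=8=|(1 9 5 8 10 12 2 7)|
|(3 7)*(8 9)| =2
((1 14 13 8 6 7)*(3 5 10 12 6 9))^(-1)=(1 7 6 12 10 5 3 9 8 13 14)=((1 14 13 8 9 3 5 10 12 6 7))^(-1)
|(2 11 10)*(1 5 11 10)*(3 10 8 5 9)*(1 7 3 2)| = 9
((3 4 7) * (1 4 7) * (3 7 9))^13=((1 4)(3 9))^13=(1 4)(3 9)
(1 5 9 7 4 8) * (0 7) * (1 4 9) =(0 7 9)(1 5)(4 8) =[7, 5, 2, 3, 8, 1, 6, 9, 4, 0]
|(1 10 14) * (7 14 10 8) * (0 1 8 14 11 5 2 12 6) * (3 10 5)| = |(0 1 14 8 7 11 3 10 5 2 12 6)| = 12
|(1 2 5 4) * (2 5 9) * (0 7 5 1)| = 4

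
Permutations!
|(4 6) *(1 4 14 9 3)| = 6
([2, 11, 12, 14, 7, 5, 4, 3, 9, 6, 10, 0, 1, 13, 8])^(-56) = [11, 12, 0, 3, 4, 5, 6, 7, 8, 9, 10, 1, 2, 13, 14]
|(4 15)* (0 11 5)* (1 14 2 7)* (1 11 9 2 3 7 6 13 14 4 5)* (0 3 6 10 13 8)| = 56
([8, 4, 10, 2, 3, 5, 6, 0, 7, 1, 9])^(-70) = (0 7 8)(1 3 10)(2 9 4)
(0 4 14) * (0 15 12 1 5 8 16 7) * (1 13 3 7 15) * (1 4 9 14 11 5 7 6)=[9, 7, 2, 6, 11, 8, 1, 0, 16, 14, 10, 5, 13, 3, 4, 12, 15]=(0 9 14 4 11 5 8 16 15 12 13 3 6 1 7)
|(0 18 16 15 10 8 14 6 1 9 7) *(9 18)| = 24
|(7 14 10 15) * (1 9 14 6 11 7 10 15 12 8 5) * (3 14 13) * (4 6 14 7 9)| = 14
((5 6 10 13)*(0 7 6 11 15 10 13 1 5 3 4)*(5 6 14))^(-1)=(0 4 3 13 6 1 10 15 11 5 14 7)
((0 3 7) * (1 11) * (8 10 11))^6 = (1 10)(8 11)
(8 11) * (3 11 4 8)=(3 11)(4 8)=[0, 1, 2, 11, 8, 5, 6, 7, 4, 9, 10, 3]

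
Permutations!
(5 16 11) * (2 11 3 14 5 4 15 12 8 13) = (2 11 4 15 12 8 13)(3 14 5 16) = [0, 1, 11, 14, 15, 16, 6, 7, 13, 9, 10, 4, 8, 2, 5, 12, 3]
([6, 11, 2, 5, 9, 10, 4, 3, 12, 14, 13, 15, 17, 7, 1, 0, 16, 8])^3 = [9, 0, 2, 13, 1, 7, 14, 10, 8, 11, 3, 6, 12, 5, 15, 4, 16, 17]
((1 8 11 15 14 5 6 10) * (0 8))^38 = ((0 8 11 15 14 5 6 10 1))^38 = (0 11 14 6 1 8 15 5 10)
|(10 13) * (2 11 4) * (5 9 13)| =|(2 11 4)(5 9 13 10)| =12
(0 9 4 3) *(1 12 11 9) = (0 1 12 11 9 4 3) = [1, 12, 2, 0, 3, 5, 6, 7, 8, 4, 10, 9, 11]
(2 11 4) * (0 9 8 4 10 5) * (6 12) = (0 9 8 4 2 11 10 5)(6 12) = [9, 1, 11, 3, 2, 0, 12, 7, 4, 8, 5, 10, 6]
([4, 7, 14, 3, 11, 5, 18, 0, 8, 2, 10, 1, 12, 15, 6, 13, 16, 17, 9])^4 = [7, 11, 9, 3, 0, 5, 14, 1, 8, 18, 10, 4, 12, 13, 2, 15, 16, 17, 6]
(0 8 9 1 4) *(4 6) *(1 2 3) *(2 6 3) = (0 8 9 6 4)(1 3) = [8, 3, 2, 1, 0, 5, 4, 7, 9, 6]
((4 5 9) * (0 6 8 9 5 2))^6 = ((0 6 8 9 4 2))^6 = (9)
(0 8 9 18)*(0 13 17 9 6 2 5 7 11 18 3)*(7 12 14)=(0 8 6 2 5 12 14 7 11 18 13 17 9 3)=[8, 1, 5, 0, 4, 12, 2, 11, 6, 3, 10, 18, 14, 17, 7, 15, 16, 9, 13]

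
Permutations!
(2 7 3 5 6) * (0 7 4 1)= (0 7 3 5 6 2 4 1)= [7, 0, 4, 5, 1, 6, 2, 3]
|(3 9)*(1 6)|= 2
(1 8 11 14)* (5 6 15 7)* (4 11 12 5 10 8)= (1 4 11 14)(5 6 15 7 10 8 12)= [0, 4, 2, 3, 11, 6, 15, 10, 12, 9, 8, 14, 5, 13, 1, 7]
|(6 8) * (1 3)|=2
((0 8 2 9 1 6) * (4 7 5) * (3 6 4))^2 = ((0 8 2 9 1 4 7 5 3 6))^2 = (0 2 1 7 3)(4 5 6 8 9)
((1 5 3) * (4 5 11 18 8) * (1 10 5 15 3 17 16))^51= (1 10 8 16 3 18 17 15 11 5 4)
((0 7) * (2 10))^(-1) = (0 7)(2 10)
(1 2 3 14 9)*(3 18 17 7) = (1 2 18 17 7 3 14 9) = [0, 2, 18, 14, 4, 5, 6, 3, 8, 1, 10, 11, 12, 13, 9, 15, 16, 7, 17]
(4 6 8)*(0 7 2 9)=(0 7 2 9)(4 6 8)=[7, 1, 9, 3, 6, 5, 8, 2, 4, 0]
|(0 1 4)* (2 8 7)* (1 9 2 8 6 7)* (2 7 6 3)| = |(0 9 7 8 1 4)(2 3)| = 6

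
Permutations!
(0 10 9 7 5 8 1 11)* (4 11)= (0 10 9 7 5 8 1 4 11)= [10, 4, 2, 3, 11, 8, 6, 5, 1, 7, 9, 0]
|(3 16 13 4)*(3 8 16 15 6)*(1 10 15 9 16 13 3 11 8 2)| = |(1 10 15 6 11 8 13 4 2)(3 9 16)| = 9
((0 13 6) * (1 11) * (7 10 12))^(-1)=(0 6 13)(1 11)(7 12 10)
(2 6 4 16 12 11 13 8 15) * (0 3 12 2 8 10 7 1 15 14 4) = (0 3 12 11 13 10 7 1 15 8 14 4 16 2 6) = [3, 15, 6, 12, 16, 5, 0, 1, 14, 9, 7, 13, 11, 10, 4, 8, 2]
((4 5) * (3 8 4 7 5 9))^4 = ((3 8 4 9)(5 7))^4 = (9)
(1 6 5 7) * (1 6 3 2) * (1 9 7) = [0, 3, 9, 2, 4, 1, 5, 6, 8, 7] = (1 3 2 9 7 6 5)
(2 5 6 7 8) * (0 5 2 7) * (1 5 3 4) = (0 3 4 1 5 6)(7 8) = [3, 5, 2, 4, 1, 6, 0, 8, 7]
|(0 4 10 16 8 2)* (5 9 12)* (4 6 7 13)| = |(0 6 7 13 4 10 16 8 2)(5 9 12)| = 9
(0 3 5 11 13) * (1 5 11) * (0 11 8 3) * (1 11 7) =(1 5 11 13 7)(3 8) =[0, 5, 2, 8, 4, 11, 6, 1, 3, 9, 10, 13, 12, 7]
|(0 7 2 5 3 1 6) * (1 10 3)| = 6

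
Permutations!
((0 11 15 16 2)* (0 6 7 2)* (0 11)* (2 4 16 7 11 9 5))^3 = ((2 6 11 15 7 4 16 9 5))^3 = (2 15 16)(4 5 11)(6 7 9)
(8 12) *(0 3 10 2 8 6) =(0 3 10 2 8 12 6) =[3, 1, 8, 10, 4, 5, 0, 7, 12, 9, 2, 11, 6]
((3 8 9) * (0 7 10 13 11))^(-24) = (0 7 10 13 11)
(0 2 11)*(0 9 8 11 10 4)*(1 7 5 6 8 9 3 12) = [2, 7, 10, 12, 0, 6, 8, 5, 11, 9, 4, 3, 1] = (0 2 10 4)(1 7 5 6 8 11 3 12)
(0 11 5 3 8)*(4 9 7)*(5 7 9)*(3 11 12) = (0 12 3 8)(4 5 11 7) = [12, 1, 2, 8, 5, 11, 6, 4, 0, 9, 10, 7, 3]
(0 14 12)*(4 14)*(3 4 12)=[12, 1, 2, 4, 14, 5, 6, 7, 8, 9, 10, 11, 0, 13, 3]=(0 12)(3 4 14)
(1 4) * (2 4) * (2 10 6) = [0, 10, 4, 3, 1, 5, 2, 7, 8, 9, 6] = (1 10 6 2 4)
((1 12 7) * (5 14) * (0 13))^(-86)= ((0 13)(1 12 7)(5 14))^(-86)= (14)(1 12 7)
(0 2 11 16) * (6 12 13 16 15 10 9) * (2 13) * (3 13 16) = (0 16)(2 11 15 10 9 6 12)(3 13) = [16, 1, 11, 13, 4, 5, 12, 7, 8, 6, 9, 15, 2, 3, 14, 10, 0]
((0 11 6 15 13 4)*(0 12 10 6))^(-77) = (0 11)(4 12 10 6 15 13)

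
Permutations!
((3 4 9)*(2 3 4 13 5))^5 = ((2 3 13 5)(4 9))^5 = (2 3 13 5)(4 9)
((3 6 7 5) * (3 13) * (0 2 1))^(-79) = ((0 2 1)(3 6 7 5 13))^(-79) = (0 1 2)(3 6 7 5 13)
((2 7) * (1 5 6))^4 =(7)(1 5 6)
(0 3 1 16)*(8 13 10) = (0 3 1 16)(8 13 10) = [3, 16, 2, 1, 4, 5, 6, 7, 13, 9, 8, 11, 12, 10, 14, 15, 0]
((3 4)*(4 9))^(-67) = ((3 9 4))^(-67) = (3 4 9)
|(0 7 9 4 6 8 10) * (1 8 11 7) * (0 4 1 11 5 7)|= 8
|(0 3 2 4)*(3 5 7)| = |(0 5 7 3 2 4)| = 6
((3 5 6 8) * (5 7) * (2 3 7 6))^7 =((2 3 6 8 7 5))^7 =(2 3 6 8 7 5)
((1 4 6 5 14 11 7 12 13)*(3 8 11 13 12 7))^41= ((1 4 6 5 14 13)(3 8 11))^41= (1 13 14 5 6 4)(3 11 8)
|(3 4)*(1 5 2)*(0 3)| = |(0 3 4)(1 5 2)| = 3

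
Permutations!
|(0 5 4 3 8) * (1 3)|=|(0 5 4 1 3 8)|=6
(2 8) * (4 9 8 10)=(2 10 4 9 8)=[0, 1, 10, 3, 9, 5, 6, 7, 2, 8, 4]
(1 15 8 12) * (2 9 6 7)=(1 15 8 12)(2 9 6 7)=[0, 15, 9, 3, 4, 5, 7, 2, 12, 6, 10, 11, 1, 13, 14, 8]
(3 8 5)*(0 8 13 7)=(0 8 5 3 13 7)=[8, 1, 2, 13, 4, 3, 6, 0, 5, 9, 10, 11, 12, 7]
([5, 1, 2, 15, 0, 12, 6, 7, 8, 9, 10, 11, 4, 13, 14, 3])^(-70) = [12, 1, 2, 3, 5, 4, 6, 7, 8, 9, 10, 11, 0, 13, 14, 15]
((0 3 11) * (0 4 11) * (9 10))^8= (11)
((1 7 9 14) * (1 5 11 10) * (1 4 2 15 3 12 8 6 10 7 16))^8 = ((1 16)(2 15 3 12 8 6 10 4)(5 11 7 9 14))^8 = (16)(5 9 11 14 7)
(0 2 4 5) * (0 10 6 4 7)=(0 2 7)(4 5 10 6)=[2, 1, 7, 3, 5, 10, 4, 0, 8, 9, 6]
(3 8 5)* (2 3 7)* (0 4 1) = [4, 0, 3, 8, 1, 7, 6, 2, 5] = (0 4 1)(2 3 8 5 7)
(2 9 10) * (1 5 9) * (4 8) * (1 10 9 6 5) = (2 10)(4 8)(5 6) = [0, 1, 10, 3, 8, 6, 5, 7, 4, 9, 2]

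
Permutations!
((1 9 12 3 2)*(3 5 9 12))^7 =(1 12 5 9 3 2)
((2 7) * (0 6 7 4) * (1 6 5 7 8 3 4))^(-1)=(0 4 3 8 6 1 2 7 5)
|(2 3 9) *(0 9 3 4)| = 4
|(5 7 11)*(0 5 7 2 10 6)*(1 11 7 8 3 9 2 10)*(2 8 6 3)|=|(0 5 10 3 9 8 2 1 11 6)|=10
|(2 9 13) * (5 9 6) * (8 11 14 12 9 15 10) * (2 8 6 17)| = |(2 17)(5 15 10 6)(8 11 14 12 9 13)| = 12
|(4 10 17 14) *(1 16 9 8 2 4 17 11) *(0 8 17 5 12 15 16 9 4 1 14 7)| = |(0 8 2 1 9 17 7)(4 10 11 14 5 12 15 16)| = 56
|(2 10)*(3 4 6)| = 6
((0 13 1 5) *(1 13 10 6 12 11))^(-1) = (13)(0 5 1 11 12 6 10)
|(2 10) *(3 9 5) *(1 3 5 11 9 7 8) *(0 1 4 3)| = 4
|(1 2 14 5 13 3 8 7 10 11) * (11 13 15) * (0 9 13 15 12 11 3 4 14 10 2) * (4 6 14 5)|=|(0 9 13 6 14 4 5 12 11 1)(2 10 15 3 8 7)|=30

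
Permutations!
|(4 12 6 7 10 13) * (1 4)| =7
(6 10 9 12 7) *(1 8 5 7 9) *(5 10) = (1 8 10)(5 7 6)(9 12) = [0, 8, 2, 3, 4, 7, 5, 6, 10, 12, 1, 11, 9]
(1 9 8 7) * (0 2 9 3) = (0 2 9 8 7 1 3) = [2, 3, 9, 0, 4, 5, 6, 1, 7, 8]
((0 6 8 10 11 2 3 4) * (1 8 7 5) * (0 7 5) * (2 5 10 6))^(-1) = ((0 2 3 4 7)(1 8 6 10 11 5))^(-1) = (0 7 4 3 2)(1 5 11 10 6 8)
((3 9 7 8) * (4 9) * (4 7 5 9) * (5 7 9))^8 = (9) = ((3 9 7 8))^8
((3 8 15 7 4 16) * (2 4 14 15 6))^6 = (16)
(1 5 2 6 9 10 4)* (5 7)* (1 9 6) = (1 7 5 2)(4 9 10) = [0, 7, 1, 3, 9, 2, 6, 5, 8, 10, 4]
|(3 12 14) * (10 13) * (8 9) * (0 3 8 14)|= 6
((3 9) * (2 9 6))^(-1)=(2 6 3 9)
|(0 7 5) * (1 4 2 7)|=6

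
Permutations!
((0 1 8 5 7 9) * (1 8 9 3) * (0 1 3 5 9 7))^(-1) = (0 5 7 1 9 8)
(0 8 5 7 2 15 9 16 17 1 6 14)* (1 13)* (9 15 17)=(0 8 5 7 2 17 13 1 6 14)(9 16)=[8, 6, 17, 3, 4, 7, 14, 2, 5, 16, 10, 11, 12, 1, 0, 15, 9, 13]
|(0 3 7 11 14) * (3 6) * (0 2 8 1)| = 9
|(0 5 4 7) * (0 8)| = |(0 5 4 7 8)| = 5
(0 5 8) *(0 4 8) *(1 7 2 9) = (0 5)(1 7 2 9)(4 8) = [5, 7, 9, 3, 8, 0, 6, 2, 4, 1]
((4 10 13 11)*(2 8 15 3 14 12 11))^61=((2 8 15 3 14 12 11 4 10 13))^61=(2 8 15 3 14 12 11 4 10 13)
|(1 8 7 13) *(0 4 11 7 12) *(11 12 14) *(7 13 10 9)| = 15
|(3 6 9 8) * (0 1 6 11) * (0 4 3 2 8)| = |(0 1 6 9)(2 8)(3 11 4)| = 12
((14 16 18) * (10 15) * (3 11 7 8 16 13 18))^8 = ((3 11 7 8 16)(10 15)(13 18 14))^8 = (3 8 11 16 7)(13 14 18)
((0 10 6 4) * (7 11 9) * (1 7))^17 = (0 10 6 4)(1 7 11 9)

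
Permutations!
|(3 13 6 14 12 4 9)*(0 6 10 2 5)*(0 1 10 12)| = 60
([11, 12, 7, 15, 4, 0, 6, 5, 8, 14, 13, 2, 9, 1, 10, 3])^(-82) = [7, 9, 0, 3, 4, 2, 6, 11, 8, 10, 1, 5, 14, 12, 13, 15]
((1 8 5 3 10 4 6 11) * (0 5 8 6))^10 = ((0 5 3 10 4)(1 6 11))^10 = (1 6 11)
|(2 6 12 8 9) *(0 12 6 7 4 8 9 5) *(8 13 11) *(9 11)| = 5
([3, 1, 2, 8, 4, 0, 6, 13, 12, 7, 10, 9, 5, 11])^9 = (0 5 12 8 3)(7 13 11 9)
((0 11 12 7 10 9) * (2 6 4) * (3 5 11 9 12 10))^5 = ((0 9)(2 6 4)(3 5 11 10 12 7))^5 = (0 9)(2 4 6)(3 7 12 10 11 5)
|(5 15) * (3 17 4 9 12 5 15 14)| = 7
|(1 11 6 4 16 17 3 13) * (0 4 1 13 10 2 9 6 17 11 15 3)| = 35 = |(0 4 16 11 17)(1 15 3 10 2 9 6)|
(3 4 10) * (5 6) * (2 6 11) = (2 6 5 11)(3 4 10) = [0, 1, 6, 4, 10, 11, 5, 7, 8, 9, 3, 2]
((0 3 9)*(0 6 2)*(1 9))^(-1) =(0 2 6 9 1 3)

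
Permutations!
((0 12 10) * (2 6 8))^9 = (12)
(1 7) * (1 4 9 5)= (1 7 4 9 5)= [0, 7, 2, 3, 9, 1, 6, 4, 8, 5]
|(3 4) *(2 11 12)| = |(2 11 12)(3 4)| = 6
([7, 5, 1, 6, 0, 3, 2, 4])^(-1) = [4, 2, 6, 5, 7, 1, 3, 0]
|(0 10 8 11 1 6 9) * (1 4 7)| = 9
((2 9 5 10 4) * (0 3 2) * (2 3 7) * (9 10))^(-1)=(0 4 10 2 7)(5 9)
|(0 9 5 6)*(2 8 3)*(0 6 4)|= 12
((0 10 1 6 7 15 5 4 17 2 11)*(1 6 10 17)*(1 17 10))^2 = ((0 10 6 7 15 5 4 17 2 11))^2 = (0 6 15 4 2)(5 17 11 10 7)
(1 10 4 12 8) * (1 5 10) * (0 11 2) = (0 11 2)(4 12 8 5 10) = [11, 1, 0, 3, 12, 10, 6, 7, 5, 9, 4, 2, 8]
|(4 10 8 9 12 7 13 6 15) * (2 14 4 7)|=28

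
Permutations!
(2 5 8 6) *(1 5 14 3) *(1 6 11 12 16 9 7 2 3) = (1 5 8 11 12 16 9 7 2 14)(3 6) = [0, 5, 14, 6, 4, 8, 3, 2, 11, 7, 10, 12, 16, 13, 1, 15, 9]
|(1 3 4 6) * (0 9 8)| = |(0 9 8)(1 3 4 6)| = 12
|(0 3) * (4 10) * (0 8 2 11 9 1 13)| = 8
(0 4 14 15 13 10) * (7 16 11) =(0 4 14 15 13 10)(7 16 11) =[4, 1, 2, 3, 14, 5, 6, 16, 8, 9, 0, 7, 12, 10, 15, 13, 11]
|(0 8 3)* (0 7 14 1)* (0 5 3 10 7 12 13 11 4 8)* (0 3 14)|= 9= |(0 3 12 13 11 4 8 10 7)(1 5 14)|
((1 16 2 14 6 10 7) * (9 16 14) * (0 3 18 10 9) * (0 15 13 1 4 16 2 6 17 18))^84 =((0 3)(1 14 17 18 10 7 4 16 6 9 2 15 13))^84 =(1 4 13 7 15 10 2 18 9 17 6 14 16)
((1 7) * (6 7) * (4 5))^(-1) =((1 6 7)(4 5))^(-1) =(1 7 6)(4 5)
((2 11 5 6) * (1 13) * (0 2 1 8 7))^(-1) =((0 2 11 5 6 1 13 8 7))^(-1) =(0 7 8 13 1 6 5 11 2)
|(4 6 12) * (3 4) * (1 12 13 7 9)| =|(1 12 3 4 6 13 7 9)| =8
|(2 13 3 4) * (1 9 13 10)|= |(1 9 13 3 4 2 10)|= 7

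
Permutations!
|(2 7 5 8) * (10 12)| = |(2 7 5 8)(10 12)| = 4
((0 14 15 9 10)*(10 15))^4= ((0 14 10)(9 15))^4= (15)(0 14 10)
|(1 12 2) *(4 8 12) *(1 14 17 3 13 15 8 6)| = 24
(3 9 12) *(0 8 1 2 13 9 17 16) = (0 8 1 2 13 9 12 3 17 16) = [8, 2, 13, 17, 4, 5, 6, 7, 1, 12, 10, 11, 3, 9, 14, 15, 0, 16]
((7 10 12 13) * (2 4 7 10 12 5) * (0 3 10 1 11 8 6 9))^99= ((0 3 10 5 2 4 7 12 13 1 11 8 6 9))^99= (0 3 10 5 2 4 7 12 13 1 11 8 6 9)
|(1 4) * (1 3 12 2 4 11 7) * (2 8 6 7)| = |(1 11 2 4 3 12 8 6 7)| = 9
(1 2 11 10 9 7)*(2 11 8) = (1 11 10 9 7)(2 8) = [0, 11, 8, 3, 4, 5, 6, 1, 2, 7, 9, 10]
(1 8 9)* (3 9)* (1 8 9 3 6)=(1 9 8 6)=[0, 9, 2, 3, 4, 5, 1, 7, 6, 8]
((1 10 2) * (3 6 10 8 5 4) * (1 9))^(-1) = (1 9 2 10 6 3 4 5 8)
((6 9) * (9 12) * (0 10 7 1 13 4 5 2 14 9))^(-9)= (0 1 5 9)(2 6 10 13)(4 14 12 7)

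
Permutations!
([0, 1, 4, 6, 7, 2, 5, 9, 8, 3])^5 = (2 6 9 4 5 3 7)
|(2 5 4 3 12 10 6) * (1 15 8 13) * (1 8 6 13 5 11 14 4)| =|(1 15 6 2 11 14 4 3 12 10 13 8 5)| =13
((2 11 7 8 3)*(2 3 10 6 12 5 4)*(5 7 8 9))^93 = ((2 11 8 10 6 12 7 9 5 4))^93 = (2 10 7 4 8 12 5 11 6 9)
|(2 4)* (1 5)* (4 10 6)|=|(1 5)(2 10 6 4)|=4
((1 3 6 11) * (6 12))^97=((1 3 12 6 11))^97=(1 12 11 3 6)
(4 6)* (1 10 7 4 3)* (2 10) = (1 2 10 7 4 6 3) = [0, 2, 10, 1, 6, 5, 3, 4, 8, 9, 7]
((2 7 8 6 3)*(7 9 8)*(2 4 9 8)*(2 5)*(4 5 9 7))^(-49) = (9)(2 8 6 3 5)(4 7)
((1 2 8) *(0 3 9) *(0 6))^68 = (9)(1 8 2)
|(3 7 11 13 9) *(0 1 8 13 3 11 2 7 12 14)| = 18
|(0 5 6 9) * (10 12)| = 4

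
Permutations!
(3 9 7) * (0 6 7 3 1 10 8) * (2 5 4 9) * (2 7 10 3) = (0 6 10 8)(1 3 7)(2 5 4 9) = [6, 3, 5, 7, 9, 4, 10, 1, 0, 2, 8]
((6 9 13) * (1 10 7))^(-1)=(1 7 10)(6 13 9)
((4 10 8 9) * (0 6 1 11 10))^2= (0 1 10 9)(4 6 11 8)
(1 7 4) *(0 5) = (0 5)(1 7 4) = [5, 7, 2, 3, 1, 0, 6, 4]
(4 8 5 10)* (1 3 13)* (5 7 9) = (1 3 13)(4 8 7 9 5 10) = [0, 3, 2, 13, 8, 10, 6, 9, 7, 5, 4, 11, 12, 1]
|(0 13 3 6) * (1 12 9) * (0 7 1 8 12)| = 6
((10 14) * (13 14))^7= ((10 13 14))^7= (10 13 14)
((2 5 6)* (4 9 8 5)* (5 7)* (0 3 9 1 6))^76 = (0 7 9)(3 5 8)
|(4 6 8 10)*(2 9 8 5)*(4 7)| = |(2 9 8 10 7 4 6 5)| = 8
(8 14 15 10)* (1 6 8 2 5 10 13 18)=(1 6 8 14 15 13 18)(2 5 10)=[0, 6, 5, 3, 4, 10, 8, 7, 14, 9, 2, 11, 12, 18, 15, 13, 16, 17, 1]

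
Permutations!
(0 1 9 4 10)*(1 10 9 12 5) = [10, 12, 2, 3, 9, 1, 6, 7, 8, 4, 0, 11, 5] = (0 10)(1 12 5)(4 9)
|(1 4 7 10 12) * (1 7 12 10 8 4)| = |(4 12 7 8)| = 4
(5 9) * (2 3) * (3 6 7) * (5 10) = [0, 1, 6, 2, 4, 9, 7, 3, 8, 10, 5] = (2 6 7 3)(5 9 10)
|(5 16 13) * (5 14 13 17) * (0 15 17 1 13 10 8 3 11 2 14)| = |(0 15 17 5 16 1 13)(2 14 10 8 3 11)| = 42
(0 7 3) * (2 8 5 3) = (0 7 2 8 5 3) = [7, 1, 8, 0, 4, 3, 6, 2, 5]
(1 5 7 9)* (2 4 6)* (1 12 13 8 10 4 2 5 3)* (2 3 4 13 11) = (1 4 6 5 7 9 12 11 2 3)(8 10 13) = [0, 4, 3, 1, 6, 7, 5, 9, 10, 12, 13, 2, 11, 8]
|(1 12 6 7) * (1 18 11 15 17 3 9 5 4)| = 12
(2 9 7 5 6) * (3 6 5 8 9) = [0, 1, 3, 6, 4, 5, 2, 8, 9, 7] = (2 3 6)(7 8 9)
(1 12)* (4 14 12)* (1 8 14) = (1 4)(8 14 12) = [0, 4, 2, 3, 1, 5, 6, 7, 14, 9, 10, 11, 8, 13, 12]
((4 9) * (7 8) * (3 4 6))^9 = ((3 4 9 6)(7 8))^9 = (3 4 9 6)(7 8)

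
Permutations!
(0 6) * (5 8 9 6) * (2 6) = (0 5 8 9 2 6) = [5, 1, 6, 3, 4, 8, 0, 7, 9, 2]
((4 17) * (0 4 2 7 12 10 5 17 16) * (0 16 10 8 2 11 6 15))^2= ((0 4 10 5 17 11 6 15)(2 7 12 8))^2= (0 10 17 6)(2 12)(4 5 11 15)(7 8)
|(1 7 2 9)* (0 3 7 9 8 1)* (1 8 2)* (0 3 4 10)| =12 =|(0 4 10)(1 9 3 7)|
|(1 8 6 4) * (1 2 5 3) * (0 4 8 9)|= |(0 4 2 5 3 1 9)(6 8)|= 14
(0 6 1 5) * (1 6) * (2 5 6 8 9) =(0 1 6 8 9 2 5) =[1, 6, 5, 3, 4, 0, 8, 7, 9, 2]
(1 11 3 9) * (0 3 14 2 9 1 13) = [3, 11, 9, 1, 4, 5, 6, 7, 8, 13, 10, 14, 12, 0, 2] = (0 3 1 11 14 2 9 13)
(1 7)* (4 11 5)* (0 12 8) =(0 12 8)(1 7)(4 11 5) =[12, 7, 2, 3, 11, 4, 6, 1, 0, 9, 10, 5, 8]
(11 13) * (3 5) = [0, 1, 2, 5, 4, 3, 6, 7, 8, 9, 10, 13, 12, 11] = (3 5)(11 13)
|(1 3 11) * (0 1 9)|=5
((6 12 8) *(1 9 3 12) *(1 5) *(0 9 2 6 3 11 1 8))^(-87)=((0 9 11 1 2 6 5 8 3 12))^(-87)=(0 1 5 12 11 6 3 9 2 8)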